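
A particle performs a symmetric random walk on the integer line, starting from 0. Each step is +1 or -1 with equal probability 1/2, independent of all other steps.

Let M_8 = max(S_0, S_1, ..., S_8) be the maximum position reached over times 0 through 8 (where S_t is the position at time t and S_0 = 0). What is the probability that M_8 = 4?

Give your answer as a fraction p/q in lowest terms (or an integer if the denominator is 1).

Answer: 7/64

Derivation:
Let M_8 = max(S_0,...,S_8). Use the reflection principle: for j ≥ 1, #{paths with M_8 ≥ j} = #{S_8 ≥ j} + #{S_8 ≥ j+1}.
By reflection, #{M_8 ≥ 4} = #{S_8 ≥ 4} + #{S_8 ≥ 5} = 37 + 9 = 46.
#{M_8 ≥ 5} = #{S_8 ≥ 5} + #{S_8 ≥ 6} = 9 + 9 = 18.
#{M_8 = 4} = 46 - 18 = 28.
P(M_8 = 4) = 28/256 = 7/64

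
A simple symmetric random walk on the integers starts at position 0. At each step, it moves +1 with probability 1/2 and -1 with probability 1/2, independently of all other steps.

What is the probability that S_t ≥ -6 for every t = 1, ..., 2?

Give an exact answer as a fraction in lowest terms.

Answer: 1

Derivation:
Let f(t,s) = #length-t paths at position s with S_1..S_t all ≥ -6.
f(t,s) = f(t-1,s-1) + f(t-1,s+1) for s ≥ -6; f(t,s) = 0 for s < -6.
t=0: f(0,0)=1
t=1: f(1,-1)=1 f(1,1)=1
t=2: f(2,-2)=1 f(2,0)=2 f(2,2)=1
Σ_s f(2,s) = 4
P = 4/4 = 1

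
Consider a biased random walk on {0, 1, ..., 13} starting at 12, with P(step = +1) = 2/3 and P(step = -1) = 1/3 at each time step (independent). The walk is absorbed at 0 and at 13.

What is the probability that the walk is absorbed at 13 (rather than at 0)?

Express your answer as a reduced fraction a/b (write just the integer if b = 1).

Answer: 8190/8191

Derivation:
Biased walk: p = 2/3, q = 1/3, r = q/p = 1/2
Gambler's ruin: P(hit 13 before 0 | start at 12) = (1 - r^a)/(1 - r^N)
r^12 = 1/4096; r^13 = 1/8192
P = (1 - 1/4096) / (1 - 1/8192) = 4095/4096 / 8191/8192 = 8190/8191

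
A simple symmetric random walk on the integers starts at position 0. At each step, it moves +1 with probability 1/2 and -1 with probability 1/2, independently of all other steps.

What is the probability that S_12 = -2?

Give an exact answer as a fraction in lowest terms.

To reach position -2 after 12 steps: need 5 steps of +1 and 7 of -1.
Favorable paths: C(12,5) = 792
Total paths: 2^12 = 4096
P = 792/4096 = 99/512

Answer: 99/512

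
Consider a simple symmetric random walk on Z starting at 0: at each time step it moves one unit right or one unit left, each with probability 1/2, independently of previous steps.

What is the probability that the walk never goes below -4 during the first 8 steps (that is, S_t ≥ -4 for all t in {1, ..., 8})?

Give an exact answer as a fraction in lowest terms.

Answer: 119/128

Derivation:
Let f(t,s) = #length-t paths at position s with S_1..S_t all ≥ -4.
f(t,s) = f(t-1,s-1) + f(t-1,s+1) for s ≥ -4; f(t,s) = 0 for s < -4.
t=0: f(0,0)=1
t=1: f(1,-1)=1 f(1,1)=1
t=2: f(2,-2)=1 f(2,0)=2 f(2,2)=1
t=3: f(3,-3)=1 f(3,-1)=3 f(3,1)=3 f(3,3)=1
t=4: f(4,-4)=1 f(4,-2)=4 f(4,0)=6 f(4,2)=4 f(4,4)=1
t=5: f(5,-3)=5 f(5,-1)=10 f(5,1)=10 f(5,3)=5 f(5,5)=1
t=6: f(6,-4)=5 f(6,-2)=15 f(6,0)=20 f(6,2)=15 f(6,4)=6 f(6,6)=1
t=7: f(7,-3)=20 f(7,-1)=35 f(7,1)=35 f(7,3)=21 f(7,5)=7 f(7,7)=1
t=8: f(8,-4)=20 f(8,-2)=55 f(8,0)=70 f(8,2)=56 f(8,4)=28 f(8,6)=8 f(8,8)=1
Σ_s f(8,s) = 238
P = 238/256 = 119/128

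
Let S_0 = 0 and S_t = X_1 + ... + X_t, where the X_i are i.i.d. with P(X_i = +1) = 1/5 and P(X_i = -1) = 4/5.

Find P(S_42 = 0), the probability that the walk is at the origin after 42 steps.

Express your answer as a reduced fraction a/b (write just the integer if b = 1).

To be at 0 after 42 steps: need exactly 21 steps of +1 and 21 of -1.
Number of such sequences: C(42,21) = 538257874440
Each has probability (1/5)^21 · (4/5)^21 = 4398046511104/227373675443232059478759765625
P = 538257874440 · 4398046511104/227373675443232059478759765625 = 473456633351019379556352/45474735088646411895751953125

Answer: 473456633351019379556352/45474735088646411895751953125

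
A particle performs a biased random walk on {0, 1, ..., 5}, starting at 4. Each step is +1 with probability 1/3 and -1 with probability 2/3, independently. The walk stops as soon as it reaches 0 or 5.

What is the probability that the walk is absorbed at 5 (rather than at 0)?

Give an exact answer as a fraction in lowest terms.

Answer: 15/31

Derivation:
Biased walk: p = 1/3, q = 2/3, r = q/p = 2
Gambler's ruin: P(hit 5 before 0 | start at 4) = (1 - r^a)/(1 - r^N)
r^4 = 16; r^5 = 32
P = (1 - 16) / (1 - 32) = -15 / -31 = 15/31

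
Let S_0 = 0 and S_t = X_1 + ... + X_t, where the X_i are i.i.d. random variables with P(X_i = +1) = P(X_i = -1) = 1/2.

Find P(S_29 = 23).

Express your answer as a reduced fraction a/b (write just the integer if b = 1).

Answer: 1827/268435456

Derivation:
To reach position 23 after 29 steps: need 26 steps of +1 and 3 of -1.
Favorable paths: C(29,26) = 3654
Total paths: 2^29 = 536870912
P = 3654/536870912 = 1827/268435456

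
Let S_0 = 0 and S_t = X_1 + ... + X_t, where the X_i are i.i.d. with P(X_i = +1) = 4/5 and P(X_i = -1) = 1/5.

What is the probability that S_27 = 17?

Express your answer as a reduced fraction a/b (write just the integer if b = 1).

To reach position 17 after 27 steps: need 22 steps of +1 and 5 steps of -1.
Number of such sequences: C(27,22) = 80730
Each has probability (4/5)^22 · (1/5)^5 = 17592186044416/7450580596923828125
P = 80730 · 17592186044416/7450580596923828125 = 284043435873140736/1490116119384765625

Answer: 284043435873140736/1490116119384765625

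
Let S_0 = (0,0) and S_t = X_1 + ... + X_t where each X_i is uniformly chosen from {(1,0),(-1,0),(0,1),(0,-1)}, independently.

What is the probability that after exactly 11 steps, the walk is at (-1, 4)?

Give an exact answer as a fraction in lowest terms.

Let h be the number of horizontal steps (so 11-h are vertical). To end at (-1,4) need (h-1)/2 right-steps and ((11-h)+4)/2 up-steps.
Sum over h with 1 ≤ h ≤ 7, h ≡ 1 (mod 2), 11-h ≡ 0 (mod 2):
h=1: C(11,1)·C(1,0)·C(10,7) = 11·1·120 = 1320
h=3: C(11,3)·C(3,1)·C(8,6) = 165·3·28 = 13860
h=5: C(11,5)·C(5,2)·C(6,5) = 462·10·6 = 27720
h=7: C(11,7)·C(7,3)·C(4,4) = 330·35·1 = 11550
Total favorable: 54450
Total paths: 4^11 = 4194304
P = 54450/4194304 = 27225/2097152

Answer: 27225/2097152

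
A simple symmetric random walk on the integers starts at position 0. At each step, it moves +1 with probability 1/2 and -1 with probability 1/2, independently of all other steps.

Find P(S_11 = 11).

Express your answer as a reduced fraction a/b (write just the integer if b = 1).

Answer: 1/2048

Derivation:
To reach position 11 after 11 steps: need 11 steps of +1 and 0 of -1.
Favorable paths: C(11,11) = 1
Total paths: 2^11 = 2048
P = 1/2048 = 1/2048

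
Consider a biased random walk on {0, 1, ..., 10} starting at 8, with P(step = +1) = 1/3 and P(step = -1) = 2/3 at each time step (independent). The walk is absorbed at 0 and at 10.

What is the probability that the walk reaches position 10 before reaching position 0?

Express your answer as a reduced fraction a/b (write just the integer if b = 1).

Answer: 85/341

Derivation:
Biased walk: p = 1/3, q = 2/3, r = q/p = 2
Gambler's ruin: P(hit 10 before 0 | start at 8) = (1 - r^a)/(1 - r^N)
r^8 = 256; r^10 = 1024
P = (1 - 256) / (1 - 1024) = -255 / -1023 = 85/341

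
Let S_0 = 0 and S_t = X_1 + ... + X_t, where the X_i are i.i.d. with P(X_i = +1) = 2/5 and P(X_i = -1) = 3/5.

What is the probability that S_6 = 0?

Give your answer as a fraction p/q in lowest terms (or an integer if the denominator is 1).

To be at 0 after 6 steps: need exactly 3 steps of +1 and 3 of -1.
Number of such sequences: C(6,3) = 20
Each has probability (2/5)^3 · (3/5)^3 = 216/15625
P = 20 · 216/15625 = 864/3125

Answer: 864/3125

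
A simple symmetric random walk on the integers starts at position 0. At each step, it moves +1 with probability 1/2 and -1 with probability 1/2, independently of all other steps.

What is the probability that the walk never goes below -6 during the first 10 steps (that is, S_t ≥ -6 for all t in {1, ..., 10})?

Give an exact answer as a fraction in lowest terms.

Answer: 501/512

Derivation:
Let f(t,s) = #length-t paths at position s with S_1..S_t all ≥ -6.
f(t,s) = f(t-1,s-1) + f(t-1,s+1) for s ≥ -6; f(t,s) = 0 for s < -6.
t=0: f(0,0)=1
t=1: f(1,-1)=1 f(1,1)=1
t=2: f(2,-2)=1 f(2,0)=2 f(2,2)=1
t=3: f(3,-3)=1 f(3,-1)=3 f(3,1)=3 f(3,3)=1
t=4: f(4,-4)=1 f(4,-2)=4 f(4,0)=6 f(4,2)=4 f(4,4)=1
t=5: f(5,-5)=1 f(5,-3)=5 f(5,-1)=10 f(5,1)=10 f(5,3)=5 f(5,5)=1
t=6: f(6,-6)=1 f(6,-4)=6 f(6,-2)=15 f(6,0)=20 f(6,2)=15 f(6,4)=6 f(6,6)=1
t=7: f(7,-5)=7 f(7,-3)=21 f(7,-1)=35 f(7,1)=35 f(7,3)=21 f(7,5)=7 f(7,7)=1
t=8: f(8,-6)=7 f(8,-4)=28 f(8,-2)=56 f(8,0)=70 f(8,2)=56 f(8,4)=28 f(8,6)=8 f(8,8)=1
t=9: f(9,-5)=35 f(9,-3)=84 f(9,-1)=126 f(9,1)=126 f(9,3)=84 f(9,5)=36 f(9,7)=9 f(9,9)=1
t=10: f(10,-6)=35 f(10,-4)=119 f(10,-2)=210 f(10,0)=252 f(10,2)=210 f(10,4)=120 f(10,6)=45 f(10,8)=10 f(10,10)=1
Σ_s f(10,s) = 1002
P = 1002/1024 = 501/512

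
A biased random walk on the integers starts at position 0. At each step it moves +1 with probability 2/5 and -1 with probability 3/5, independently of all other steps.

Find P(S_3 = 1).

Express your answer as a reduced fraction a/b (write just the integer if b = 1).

Answer: 36/125

Derivation:
To reach position 1 after 3 steps: need 2 steps of +1 and 1 step of -1.
Number of such sequences: C(3,2) = 3
Each has probability (2/5)^2 · (3/5)^1 = 12/125
P = 3 · 12/125 = 36/125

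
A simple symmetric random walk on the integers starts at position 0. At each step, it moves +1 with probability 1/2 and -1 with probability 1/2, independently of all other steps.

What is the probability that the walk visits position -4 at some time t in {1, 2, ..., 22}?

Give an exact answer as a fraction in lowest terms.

Answer: 106135/262144

Derivation:
Count via complement. Let g(t,s) = #length-t paths at position s with S_1..S_t all ≠ -4.
g(t,s) = g(t-1,s-1) + g(t-1,s+1) for s ≠ -4; g(t,-4) = 0.
t=0: g(0,0)=1
t=1: g(1,-1)=1 g(1,1)=1
t=2: g(2,-2)=1 g(2,0)=2 g(2,2)=1
t=3: g(3,-3)=1 g(3,-1)=3 g(3,1)=3 g(3,3)=1
t=4: g(4,-2)=4 g(4,0)=6 g(4,2)=4 g(4,4)=1
t=5: g(5,-3)=4 g(5,-1)=10 g(5,1)=10 g(5,3)=5 g(5,5)=1
t=6: g(6,-2)=14 g(6,0)=20 g(6,2)=15 g(6,4)=6 g(6,6)=1
t=7: g(7,-3)=14 g(7,-1)=34 g(7,1)=35 g(7,3)=21 g(7,5)=7 g(7,7)=1
t=8: g(8,-2)=48 g(8,0)=69 g(8,2)=56 g(8,4)=28 g(8,6)=8 g(8,8)=1
t=9: g(9,-3)=48 g(9,-1)=117 g(9,1)=125 g(9,3)=84 g(9,5)=36 g(9,7)=9 g(9,9)=1
t=10: g(10,-2)=165 g(10,0)=242 g(10,2)=209 g(10,4)=120 g(10,6)=45 g(10,8)=10 g(10,10)=1
t=11: g(11,-3)=165 g(11,-1)=407 g(11,1)=451 g(11,3)=329 g(11,5)=165 g(11,7)=55 g(11,9)=11 g(11,11)=1
t=12: g(12,-2)=572 g(12,0)=858 g(12,2)=780 g(12,4)=494 g(12,6)=220 g(12,8)=66 g(12,10)=12 g(12,12)=1
t=13: g(13,-3)=572 g(13,-1)=1430 g(13,1)=1638 g(13,3)=1274 g(13,5)=714 g(13,7)=286 g(13,9)=78 g(13,11)=13 g(13,13)=1
t=14: g(14,-2)=2002 g(14,0)=3068 g(14,2)=2912 g(14,4)=1988 g(14,6)=1000 g(14,8)=364 g(14,10)=91 g(14,12)=14 g(14,14)=1
t=15: g(15,-3)=2002 g(15,-1)=5070 g(15,1)=5980 g(15,3)=4900 g(15,5)=2988 g(15,7)=1364 g(15,9)=455 g(15,11)=105 g(15,13)=15 g(15,15)=1
t=16: g(16,-2)=7072 g(16,0)=11050 g(16,2)=10880 g(16,4)=7888 g(16,6)=4352 g(16,8)=1819 g(16,10)=560 g(16,12)=120 g(16,14)=16 g(16,16)=1
t=17: g(17,-3)=7072 g(17,-1)=18122 g(17,1)=21930 g(17,3)=18768 g(17,5)=12240 g(17,7)=6171 g(17,9)=2379 g(17,11)=680 g(17,13)=136 g(17,15)=17 g(17,17)=1
t=18: g(18,-2)=25194 g(18,0)=40052 g(18,2)=40698 g(18,4)=31008 g(18,6)=18411 g(18,8)=8550 g(18,10)=3059 g(18,12)=816 g(18,14)=153 g(18,16)=18 g(18,18)=1
t=19: g(19,-3)=25194 g(19,-1)=65246 g(19,1)=80750 g(19,3)=71706 g(19,5)=49419 g(19,7)=26961 g(19,9)=11609 g(19,11)=3875 g(19,13)=969 g(19,15)=171 g(19,17)=19 g(19,19)=1
t=20: g(20,-2)=90440 g(20,0)=145996 g(20,2)=152456 g(20,4)=121125 g(20,6)=76380 g(20,8)=38570 g(20,10)=15484 g(20,12)=4844 g(20,14)=1140 g(20,16)=190 g(20,18)=20 g(20,20)=1
t=21: g(21,-3)=90440 g(21,-1)=236436 g(21,1)=298452 g(21,3)=273581 g(21,5)=197505 g(21,7)=114950 g(21,9)=54054 g(21,11)=20328 g(21,13)=5984 g(21,15)=1330 g(21,17)=210 g(21,19)=21 g(21,21)=1
t=22: g(22,-2)=326876 g(22,0)=534888 g(22,2)=572033 g(22,4)=471086 g(22,6)=312455 g(22,8)=169004 g(22,10)=74382 g(22,12)=26312 g(22,14)=7314 g(22,16)=1540 g(22,18)=231 g(22,20)=22 g(22,22)=1
Paths never hitting -4: Σ_s g(22,s) = 2496144
Paths hitting -4: 2^22 - 2496144 = 1698160
P = 1698160/4194304 = 106135/262144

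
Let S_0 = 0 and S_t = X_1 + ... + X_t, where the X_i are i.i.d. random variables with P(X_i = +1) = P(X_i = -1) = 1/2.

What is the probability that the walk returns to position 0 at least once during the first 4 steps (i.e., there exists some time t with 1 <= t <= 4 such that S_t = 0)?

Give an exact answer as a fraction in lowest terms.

Count via complement. Let g(t,s) = #length-t paths at position s with S_1..S_t all ≠ 0.
g(t,s) = g(t-1,s-1) + g(t-1,s+1) for s ≠ 0; g(t,0) = 0.
t=0: g(0,0)=1
t=1: g(1,-1)=1 g(1,1)=1
t=2: g(2,-2)=1 g(2,2)=1
t=3: g(3,-3)=1 g(3,-1)=1 g(3,1)=1 g(3,3)=1
t=4: g(4,-4)=1 g(4,-2)=2 g(4,2)=2 g(4,4)=1
Paths never hitting 0: Σ_s g(4,s) = 6
Paths hitting 0: 2^4 - 6 = 10
P = 10/16 = 5/8

Answer: 5/8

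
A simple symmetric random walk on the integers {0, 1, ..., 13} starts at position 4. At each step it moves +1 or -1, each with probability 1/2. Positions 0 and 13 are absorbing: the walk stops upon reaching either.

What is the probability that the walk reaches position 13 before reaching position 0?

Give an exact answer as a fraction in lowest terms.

Answer: 4/13

Derivation:
Symmetric walk (p = 1/2): the harmonic-function argument gives P(hit 13 before 0 | start at 4) = a/N.
P = 4/13 = 4/13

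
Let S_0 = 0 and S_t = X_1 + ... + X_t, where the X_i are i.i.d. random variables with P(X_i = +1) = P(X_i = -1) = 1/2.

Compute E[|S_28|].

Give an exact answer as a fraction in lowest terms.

Answer: 35102025/8388608

Derivation:
S_28 takes values m ≡ 0 (mod 2) with |m| ≤ 28; P(S_28=m) = C(28,(28+m)/2)/2^28.
Total paths: 2^28 = 268435456
Distribution: P(S=-28)=1/268435456, P(S=-26)=28/268435456, P(S=-24)=378/268435456, P(S=-22)=3276/268435456, P(S=-20)=20475/268435456, P(S=-18)=98280/268435456, P(S=-16)=376740/268435456, P(S=-14)=1184040/268435456, P(S=-12)=3108105/268435456, P(S=-10)=6906900/268435456, P(S=-8)=13123110/268435456, P(S=-6)=21474180/268435456, P(S=-4)=30421755/268435456, P(S=-2)=37442160/268435456, P(S=0)=40116600/268435456, P(S=2)=37442160/268435456, P(S=4)=30421755/268435456, P(S=6)=21474180/268435456, P(S=8)=13123110/268435456, P(S=10)=6906900/268435456, P(S=12)=3108105/268435456, P(S=14)=1184040/268435456, P(S=16)=376740/268435456, P(S=18)=98280/268435456, P(S=20)=20475/268435456, P(S=22)=3276/268435456, P(S=24)=378/268435456, P(S=26)=28/268435456, P(S=28)=1/268435456
E[|S_28|] = Σ_m |m|·P(S_28=m) = 1123264800/268435456 = 35102025/8388608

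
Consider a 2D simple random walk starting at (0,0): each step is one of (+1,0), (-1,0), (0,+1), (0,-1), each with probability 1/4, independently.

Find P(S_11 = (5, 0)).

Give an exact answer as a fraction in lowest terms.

Let h be the number of horizontal steps (so 11-h are vertical). To end at (5,0) need (h+5)/2 right-steps and ((11-h)+0)/2 up-steps.
Sum over h with 5 ≤ h ≤ 11, h ≡ 1 (mod 2), 11-h ≡ 0 (mod 2):
h=5: C(11,5)·C(5,5)·C(6,3) = 462·1·20 = 9240
h=7: C(11,7)·C(7,6)·C(4,2) = 330·7·6 = 13860
h=9: C(11,9)·C(9,7)·C(2,1) = 55·36·2 = 3960
h=11: C(11,11)·C(11,8)·C(0,0) = 1·165·1 = 165
Total favorable: 27225
Total paths: 4^11 = 4194304
P = 27225/4194304 = 27225/4194304

Answer: 27225/4194304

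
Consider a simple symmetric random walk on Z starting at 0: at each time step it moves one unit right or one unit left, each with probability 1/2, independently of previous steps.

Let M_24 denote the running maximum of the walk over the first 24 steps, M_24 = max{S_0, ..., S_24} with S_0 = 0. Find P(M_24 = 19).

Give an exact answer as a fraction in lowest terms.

Let M_24 = max(S_0,...,S_24). Use the reflection principle: for j ≥ 1, #{paths with M_24 ≥ j} = #{S_24 ≥ j} + #{S_24 ≥ j+1}.
By reflection, #{M_24 ≥ 19} = #{S_24 ≥ 19} + #{S_24 ≥ 20} = 301 + 301 = 602.
#{M_24 ≥ 20} = #{S_24 ≥ 20} + #{S_24 ≥ 21} = 301 + 25 = 326.
#{M_24 = 19} = 602 - 326 = 276.
P(M_24 = 19) = 276/16777216 = 69/4194304

Answer: 69/4194304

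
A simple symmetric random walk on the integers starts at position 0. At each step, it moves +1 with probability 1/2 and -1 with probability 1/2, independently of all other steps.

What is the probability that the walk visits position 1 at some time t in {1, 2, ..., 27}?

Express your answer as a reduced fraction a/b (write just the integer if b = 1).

Answer: 28539857/33554432

Derivation:
Count via complement. Let g(t,s) = #length-t paths at position s with S_1..S_t all ≠ 1.
g(t,s) = g(t-1,s-1) + g(t-1,s+1) for s ≠ 1; g(t,1) = 0.
t=0: g(0,0)=1
t=1: g(1,-1)=1
t=2: g(2,-2)=1 g(2,0)=1
t=3: g(3,-3)=1 g(3,-1)=2
t=4: g(4,-4)=1 g(4,-2)=3 g(4,0)=2
t=5: g(5,-5)=1 g(5,-3)=4 g(5,-1)=5
t=6: g(6,-6)=1 g(6,-4)=5 g(6,-2)=9 g(6,0)=5
t=7: g(7,-7)=1 g(7,-5)=6 g(7,-3)=14 g(7,-1)=14
t=8: g(8,-8)=1 g(8,-6)=7 g(8,-4)=20 g(8,-2)=28 g(8,0)=14
t=9: g(9,-9)=1 g(9,-7)=8 g(9,-5)=27 g(9,-3)=48 g(9,-1)=42
t=10: g(10,-10)=1 g(10,-8)=9 g(10,-6)=35 g(10,-4)=75 g(10,-2)=90 g(10,0)=42
t=11: g(11,-11)=1 g(11,-9)=10 g(11,-7)=44 g(11,-5)=110 g(11,-3)=165 g(11,-1)=132
t=12: g(12,-12)=1 g(12,-10)=11 g(12,-8)=54 g(12,-6)=154 g(12,-4)=275 g(12,-2)=297 g(12,0)=132
t=13: g(13,-13)=1 g(13,-11)=12 g(13,-9)=65 g(13,-7)=208 g(13,-5)=429 g(13,-3)=572 g(13,-1)=429
t=14: g(14,-14)=1 g(14,-12)=13 g(14,-10)=77 g(14,-8)=273 g(14,-6)=637 g(14,-4)=1001 g(14,-2)=1001 g(14,0)=429
t=15: g(15,-15)=1 g(15,-13)=14 g(15,-11)=90 g(15,-9)=350 g(15,-7)=910 g(15,-5)=1638 g(15,-3)=2002 g(15,-1)=1430
t=16: g(16,-16)=1 g(16,-14)=15 g(16,-12)=104 g(16,-10)=440 g(16,-8)=1260 g(16,-6)=2548 g(16,-4)=3640 g(16,-2)=3432 g(16,0)=1430
t=17: g(17,-17)=1 g(17,-15)=16 g(17,-13)=119 g(17,-11)=544 g(17,-9)=1700 g(17,-7)=3808 g(17,-5)=6188 g(17,-3)=7072 g(17,-1)=4862
t=18: g(18,-18)=1 g(18,-16)=17 g(18,-14)=135 g(18,-12)=663 g(18,-10)=2244 g(18,-8)=5508 g(18,-6)=9996 g(18,-4)=13260 g(18,-2)=11934 g(18,0)=4862
t=19: g(19,-19)=1 g(19,-17)=18 g(19,-15)=152 g(19,-13)=798 g(19,-11)=2907 g(19,-9)=7752 g(19,-7)=15504 g(19,-5)=23256 g(19,-3)=25194 g(19,-1)=16796
t=20: g(20,-20)=1 g(20,-18)=19 g(20,-16)=170 g(20,-14)=950 g(20,-12)=3705 g(20,-10)=10659 g(20,-8)=23256 g(20,-6)=38760 g(20,-4)=48450 g(20,-2)=41990 g(20,0)=16796
t=21: g(21,-21)=1 g(21,-19)=20 g(21,-17)=189 g(21,-15)=1120 g(21,-13)=4655 g(21,-11)=14364 g(21,-9)=33915 g(21,-7)=62016 g(21,-5)=87210 g(21,-3)=90440 g(21,-1)=58786
t=22: g(22,-22)=1 g(22,-20)=21 g(22,-18)=209 g(22,-16)=1309 g(22,-14)=5775 g(22,-12)=19019 g(22,-10)=48279 g(22,-8)=95931 g(22,-6)=149226 g(22,-4)=177650 g(22,-2)=149226 g(22,0)=58786
t=23: g(23,-23)=1 g(23,-21)=22 g(23,-19)=230 g(23,-17)=1518 g(23,-15)=7084 g(23,-13)=24794 g(23,-11)=67298 g(23,-9)=144210 g(23,-7)=245157 g(23,-5)=326876 g(23,-3)=326876 g(23,-1)=208012
t=24: g(24,-24)=1 g(24,-22)=23 g(24,-20)=252 g(24,-18)=1748 g(24,-16)=8602 g(24,-14)=31878 g(24,-12)=92092 g(24,-10)=211508 g(24,-8)=389367 g(24,-6)=572033 g(24,-4)=653752 g(24,-2)=534888 g(24,0)=208012
t=25: g(25,-25)=1 g(25,-23)=24 g(25,-21)=275 g(25,-19)=2000 g(25,-17)=10350 g(25,-15)=40480 g(25,-13)=123970 g(25,-11)=303600 g(25,-9)=600875 g(25,-7)=961400 g(25,-5)=1225785 g(25,-3)=1188640 g(25,-1)=742900
t=26: g(26,-26)=1 g(26,-24)=25 g(26,-22)=299 g(26,-20)=2275 g(26,-18)=12350 g(26,-16)=50830 g(26,-14)=164450 g(26,-12)=427570 g(26,-10)=904475 g(26,-8)=1562275 g(26,-6)=2187185 g(26,-4)=2414425 g(26,-2)=1931540 g(26,0)=742900
t=27: g(27,-27)=1 g(27,-25)=26 g(27,-23)=324 g(27,-21)=2574 g(27,-19)=14625 g(27,-17)=63180 g(27,-15)=215280 g(27,-13)=592020 g(27,-11)=1332045 g(27,-9)=2466750 g(27,-7)=3749460 g(27,-5)=4601610 g(27,-3)=4345965 g(27,-1)=2674440
Paths never hitting 1: Σ_s g(27,s) = 20058300
Paths hitting 1: 2^27 - 20058300 = 114159428
P = 114159428/134217728 = 28539857/33554432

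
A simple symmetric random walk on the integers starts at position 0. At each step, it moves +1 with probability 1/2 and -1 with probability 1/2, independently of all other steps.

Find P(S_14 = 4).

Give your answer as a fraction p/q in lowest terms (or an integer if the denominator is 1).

Answer: 1001/8192

Derivation:
To reach position 4 after 14 steps: need 9 steps of +1 and 5 of -1.
Favorable paths: C(14,9) = 2002
Total paths: 2^14 = 16384
P = 2002/16384 = 1001/8192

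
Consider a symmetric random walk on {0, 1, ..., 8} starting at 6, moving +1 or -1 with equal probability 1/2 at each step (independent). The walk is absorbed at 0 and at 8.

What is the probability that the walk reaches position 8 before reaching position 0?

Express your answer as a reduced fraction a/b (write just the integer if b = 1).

Symmetric walk (p = 1/2): the harmonic-function argument gives P(hit 8 before 0 | start at 6) = a/N.
P = 6/8 = 3/4

Answer: 3/4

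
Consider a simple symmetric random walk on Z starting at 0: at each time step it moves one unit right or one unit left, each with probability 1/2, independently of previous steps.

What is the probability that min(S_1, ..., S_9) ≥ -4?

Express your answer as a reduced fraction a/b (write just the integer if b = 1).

Let f(t,s) = #length-t paths at position s with S_1..S_t all ≥ -4.
f(t,s) = f(t-1,s-1) + f(t-1,s+1) for s ≥ -4; f(t,s) = 0 for s < -4.
t=0: f(0,0)=1
t=1: f(1,-1)=1 f(1,1)=1
t=2: f(2,-2)=1 f(2,0)=2 f(2,2)=1
t=3: f(3,-3)=1 f(3,-1)=3 f(3,1)=3 f(3,3)=1
t=4: f(4,-4)=1 f(4,-2)=4 f(4,0)=6 f(4,2)=4 f(4,4)=1
t=5: f(5,-3)=5 f(5,-1)=10 f(5,1)=10 f(5,3)=5 f(5,5)=1
t=6: f(6,-4)=5 f(6,-2)=15 f(6,0)=20 f(6,2)=15 f(6,4)=6 f(6,6)=1
t=7: f(7,-3)=20 f(7,-1)=35 f(7,1)=35 f(7,3)=21 f(7,5)=7 f(7,7)=1
t=8: f(8,-4)=20 f(8,-2)=55 f(8,0)=70 f(8,2)=56 f(8,4)=28 f(8,6)=8 f(8,8)=1
t=9: f(9,-3)=75 f(9,-1)=125 f(9,1)=126 f(9,3)=84 f(9,5)=36 f(9,7)=9 f(9,9)=1
Σ_s f(9,s) = 456
P = 456/512 = 57/64

Answer: 57/64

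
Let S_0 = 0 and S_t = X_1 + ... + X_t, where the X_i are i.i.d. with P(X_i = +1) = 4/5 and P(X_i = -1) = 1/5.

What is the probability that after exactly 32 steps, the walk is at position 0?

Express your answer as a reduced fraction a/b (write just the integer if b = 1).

Answer: 516324123463385088/4656612873077392578125

Derivation:
To be at 0 after 32 steps: need exactly 16 steps of +1 and 16 of -1.
Number of such sequences: C(32,16) = 601080390
Each has probability (4/5)^16 · (1/5)^16 = 4294967296/23283064365386962890625
P = 601080390 · 4294967296/23283064365386962890625 = 516324123463385088/4656612873077392578125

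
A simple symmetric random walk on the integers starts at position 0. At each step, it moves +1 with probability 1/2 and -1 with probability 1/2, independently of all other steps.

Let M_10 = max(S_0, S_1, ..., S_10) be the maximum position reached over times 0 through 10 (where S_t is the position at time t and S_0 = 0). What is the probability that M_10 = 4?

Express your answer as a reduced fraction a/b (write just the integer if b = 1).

Answer: 15/128

Derivation:
Let M_10 = max(S_0,...,S_10). Use the reflection principle: for j ≥ 1, #{paths with M_10 ≥ j} = #{S_10 ≥ j} + #{S_10 ≥ j+1}.
By reflection, #{M_10 ≥ 4} = #{S_10 ≥ 4} + #{S_10 ≥ 5} = 176 + 56 = 232.
#{M_10 ≥ 5} = #{S_10 ≥ 5} + #{S_10 ≥ 6} = 56 + 56 = 112.
#{M_10 = 4} = 232 - 112 = 120.
P(M_10 = 4) = 120/1024 = 15/128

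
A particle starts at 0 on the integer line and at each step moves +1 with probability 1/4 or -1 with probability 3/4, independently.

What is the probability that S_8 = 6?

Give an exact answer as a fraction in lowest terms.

To reach position 6 after 8 steps: need 7 steps of +1 and 1 step of -1.
Number of such sequences: C(8,7) = 8
Each has probability (1/4)^7 · (3/4)^1 = 3/65536
P = 8 · 3/65536 = 3/8192

Answer: 3/8192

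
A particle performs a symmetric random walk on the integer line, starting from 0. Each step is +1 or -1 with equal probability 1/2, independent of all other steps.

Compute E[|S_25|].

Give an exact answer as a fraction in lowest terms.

S_25 takes values m ≡ 1 (mod 2) with |m| ≤ 25; P(S_25=m) = C(25,(25+m)/2)/2^25.
Total paths: 2^25 = 33554432
Distribution: P(S=-25)=1/33554432, P(S=-23)=25/33554432, P(S=-21)=300/33554432, P(S=-19)=2300/33554432, P(S=-17)=12650/33554432, P(S=-15)=53130/33554432, P(S=-13)=177100/33554432, P(S=-11)=480700/33554432, P(S=-9)=1081575/33554432, P(S=-7)=2042975/33554432, P(S=-5)=3268760/33554432, P(S=-3)=4457400/33554432, P(S=-1)=5200300/33554432, P(S=1)=5200300/33554432, P(S=3)=4457400/33554432, P(S=5)=3268760/33554432, P(S=7)=2042975/33554432, P(S=9)=1081575/33554432, P(S=11)=480700/33554432, P(S=13)=177100/33554432, P(S=15)=53130/33554432, P(S=17)=12650/33554432, P(S=19)=2300/33554432, P(S=21)=300/33554432, P(S=23)=25/33554432, P(S=25)=1/33554432
E[|S_25|] = Σ_m |m|·P(S_25=m) = 135207800/33554432 = 16900975/4194304

Answer: 16900975/4194304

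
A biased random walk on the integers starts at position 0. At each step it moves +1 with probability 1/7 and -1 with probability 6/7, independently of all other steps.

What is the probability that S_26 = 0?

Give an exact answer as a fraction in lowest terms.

Answer: 19405579168972800/1341068619663964900807

Derivation:
To be at 0 after 26 steps: need exactly 13 steps of +1 and 13 of -1.
Number of such sequences: C(26,13) = 10400600
Each has probability (1/7)^13 · (6/7)^13 = 13060694016/9387480337647754305649
P = 10400600 · 13060694016/9387480337647754305649 = 19405579168972800/1341068619663964900807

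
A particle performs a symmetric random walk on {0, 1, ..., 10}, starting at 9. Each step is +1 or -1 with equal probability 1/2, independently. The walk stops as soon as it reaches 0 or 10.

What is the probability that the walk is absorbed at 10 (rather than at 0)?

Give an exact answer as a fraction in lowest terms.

Symmetric walk (p = 1/2): the harmonic-function argument gives P(hit 10 before 0 | start at 9) = a/N.
P = 9/10 = 9/10

Answer: 9/10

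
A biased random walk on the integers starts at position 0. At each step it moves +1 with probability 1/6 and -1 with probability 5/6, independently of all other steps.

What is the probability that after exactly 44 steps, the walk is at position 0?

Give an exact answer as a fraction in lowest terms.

Answer: 209023452174663543701171875/721844705097561639663297682735104

Derivation:
To be at 0 after 44 steps: need exactly 22 steps of +1 and 22 of -1.
Number of such sequences: C(44,22) = 2104098963720
Each has probability (1/6)^22 · (5/6)^22 = 2384185791015625/17324272922341479351919144385642496
P = 2104098963720 · 2384185791015625/17324272922341479351919144385642496 = 209023452174663543701171875/721844705097561639663297682735104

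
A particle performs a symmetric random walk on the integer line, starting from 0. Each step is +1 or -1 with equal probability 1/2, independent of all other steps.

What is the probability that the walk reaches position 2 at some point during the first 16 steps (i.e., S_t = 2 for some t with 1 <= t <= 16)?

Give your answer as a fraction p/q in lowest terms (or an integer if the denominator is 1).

Count via complement. Let g(t,s) = #length-t paths at position s with S_1..S_t all ≠ 2.
g(t,s) = g(t-1,s-1) + g(t-1,s+1) for s ≠ 2; g(t,2) = 0.
t=0: g(0,0)=1
t=1: g(1,-1)=1 g(1,1)=1
t=2: g(2,-2)=1 g(2,0)=2
t=3: g(3,-3)=1 g(3,-1)=3 g(3,1)=2
t=4: g(4,-4)=1 g(4,-2)=4 g(4,0)=5
t=5: g(5,-5)=1 g(5,-3)=5 g(5,-1)=9 g(5,1)=5
t=6: g(6,-6)=1 g(6,-4)=6 g(6,-2)=14 g(6,0)=14
t=7: g(7,-7)=1 g(7,-5)=7 g(7,-3)=20 g(7,-1)=28 g(7,1)=14
t=8: g(8,-8)=1 g(8,-6)=8 g(8,-4)=27 g(8,-2)=48 g(8,0)=42
t=9: g(9,-9)=1 g(9,-7)=9 g(9,-5)=35 g(9,-3)=75 g(9,-1)=90 g(9,1)=42
t=10: g(10,-10)=1 g(10,-8)=10 g(10,-6)=44 g(10,-4)=110 g(10,-2)=165 g(10,0)=132
t=11: g(11,-11)=1 g(11,-9)=11 g(11,-7)=54 g(11,-5)=154 g(11,-3)=275 g(11,-1)=297 g(11,1)=132
t=12: g(12,-12)=1 g(12,-10)=12 g(12,-8)=65 g(12,-6)=208 g(12,-4)=429 g(12,-2)=572 g(12,0)=429
t=13: g(13,-13)=1 g(13,-11)=13 g(13,-9)=77 g(13,-7)=273 g(13,-5)=637 g(13,-3)=1001 g(13,-1)=1001 g(13,1)=429
t=14: g(14,-14)=1 g(14,-12)=14 g(14,-10)=90 g(14,-8)=350 g(14,-6)=910 g(14,-4)=1638 g(14,-2)=2002 g(14,0)=1430
t=15: g(15,-15)=1 g(15,-13)=15 g(15,-11)=104 g(15,-9)=440 g(15,-7)=1260 g(15,-5)=2548 g(15,-3)=3640 g(15,-1)=3432 g(15,1)=1430
t=16: g(16,-16)=1 g(16,-14)=16 g(16,-12)=119 g(16,-10)=544 g(16,-8)=1700 g(16,-6)=3808 g(16,-4)=6188 g(16,-2)=7072 g(16,0)=4862
Paths never hitting 2: Σ_s g(16,s) = 24310
Paths hitting 2: 2^16 - 24310 = 41226
P = 41226/65536 = 20613/32768

Answer: 20613/32768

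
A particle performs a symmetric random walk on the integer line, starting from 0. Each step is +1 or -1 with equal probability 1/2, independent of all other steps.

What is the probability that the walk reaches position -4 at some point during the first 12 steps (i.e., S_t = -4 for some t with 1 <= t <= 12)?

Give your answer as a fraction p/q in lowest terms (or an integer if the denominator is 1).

Count via complement. Let g(t,s) = #length-t paths at position s with S_1..S_t all ≠ -4.
g(t,s) = g(t-1,s-1) + g(t-1,s+1) for s ≠ -4; g(t,-4) = 0.
t=0: g(0,0)=1
t=1: g(1,-1)=1 g(1,1)=1
t=2: g(2,-2)=1 g(2,0)=2 g(2,2)=1
t=3: g(3,-3)=1 g(3,-1)=3 g(3,1)=3 g(3,3)=1
t=4: g(4,-2)=4 g(4,0)=6 g(4,2)=4 g(4,4)=1
t=5: g(5,-3)=4 g(5,-1)=10 g(5,1)=10 g(5,3)=5 g(5,5)=1
t=6: g(6,-2)=14 g(6,0)=20 g(6,2)=15 g(6,4)=6 g(6,6)=1
t=7: g(7,-3)=14 g(7,-1)=34 g(7,1)=35 g(7,3)=21 g(7,5)=7 g(7,7)=1
t=8: g(8,-2)=48 g(8,0)=69 g(8,2)=56 g(8,4)=28 g(8,6)=8 g(8,8)=1
t=9: g(9,-3)=48 g(9,-1)=117 g(9,1)=125 g(9,3)=84 g(9,5)=36 g(9,7)=9 g(9,9)=1
t=10: g(10,-2)=165 g(10,0)=242 g(10,2)=209 g(10,4)=120 g(10,6)=45 g(10,8)=10 g(10,10)=1
t=11: g(11,-3)=165 g(11,-1)=407 g(11,1)=451 g(11,3)=329 g(11,5)=165 g(11,7)=55 g(11,9)=11 g(11,11)=1
t=12: g(12,-2)=572 g(12,0)=858 g(12,2)=780 g(12,4)=494 g(12,6)=220 g(12,8)=66 g(12,10)=12 g(12,12)=1
Paths never hitting -4: Σ_s g(12,s) = 3003
Paths hitting -4: 2^12 - 3003 = 1093
P = 1093/4096 = 1093/4096

Answer: 1093/4096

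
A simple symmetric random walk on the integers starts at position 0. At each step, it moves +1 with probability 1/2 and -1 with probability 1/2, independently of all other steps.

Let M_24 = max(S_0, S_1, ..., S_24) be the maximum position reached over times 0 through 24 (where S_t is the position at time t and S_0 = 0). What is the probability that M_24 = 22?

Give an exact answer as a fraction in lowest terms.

Let M_24 = max(S_0,...,S_24). Use the reflection principle: for j ≥ 1, #{paths with M_24 ≥ j} = #{S_24 ≥ j} + #{S_24 ≥ j+1}.
By reflection, #{M_24 ≥ 22} = #{S_24 ≥ 22} + #{S_24 ≥ 23} = 25 + 1 = 26.
#{M_24 ≥ 23} = #{S_24 ≥ 23} + #{S_24 ≥ 24} = 1 + 1 = 2.
#{M_24 = 22} = 26 - 2 = 24.
P(M_24 = 22) = 24/16777216 = 3/2097152

Answer: 3/2097152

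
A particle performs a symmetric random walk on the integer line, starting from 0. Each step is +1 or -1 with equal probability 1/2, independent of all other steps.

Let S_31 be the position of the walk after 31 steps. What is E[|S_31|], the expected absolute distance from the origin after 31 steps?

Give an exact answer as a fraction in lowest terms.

Answer: 300540195/67108864

Derivation:
S_31 takes values m ≡ 1 (mod 2) with |m| ≤ 31; P(S_31=m) = C(31,(31+m)/2)/2^31.
Total paths: 2^31 = 2147483648
Distribution: P(S=-31)=1/2147483648, P(S=-29)=31/2147483648, P(S=-27)=465/2147483648, P(S=-25)=4495/2147483648, P(S=-23)=31465/2147483648, P(S=-21)=169911/2147483648, P(S=-19)=736281/2147483648, P(S=-17)=2629575/2147483648, P(S=-15)=7888725/2147483648, P(S=-13)=20160075/2147483648, P(S=-11)=44352165/2147483648, P(S=-9)=84672315/2147483648, P(S=-7)=141120525/2147483648, P(S=-5)=206253075/2147483648, P(S=-3)=265182525/2147483648, P(S=-1)=300540195/2147483648, P(S=1)=300540195/2147483648, P(S=3)=265182525/2147483648, P(S=5)=206253075/2147483648, P(S=7)=141120525/2147483648, P(S=9)=84672315/2147483648, P(S=11)=44352165/2147483648, P(S=13)=20160075/2147483648, P(S=15)=7888725/2147483648, P(S=17)=2629575/2147483648, P(S=19)=736281/2147483648, P(S=21)=169911/2147483648, P(S=23)=31465/2147483648, P(S=25)=4495/2147483648, P(S=27)=465/2147483648, P(S=29)=31/2147483648, P(S=31)=1/2147483648
E[|S_31|] = Σ_m |m|·P(S_31=m) = 9617286240/2147483648 = 300540195/67108864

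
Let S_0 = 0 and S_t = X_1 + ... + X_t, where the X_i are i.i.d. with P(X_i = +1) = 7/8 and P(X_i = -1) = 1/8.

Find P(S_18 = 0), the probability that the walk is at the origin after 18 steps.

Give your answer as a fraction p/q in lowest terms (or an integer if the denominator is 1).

To be at 0 after 18 steps: need exactly 9 steps of +1 and 9 of -1.
Number of such sequences: C(18,9) = 48620
Each has probability (7/8)^9 · (1/8)^9 = 40353607/18014398509481984
P = 48620 · 40353607/18014398509481984 = 490498093085/4503599627370496

Answer: 490498093085/4503599627370496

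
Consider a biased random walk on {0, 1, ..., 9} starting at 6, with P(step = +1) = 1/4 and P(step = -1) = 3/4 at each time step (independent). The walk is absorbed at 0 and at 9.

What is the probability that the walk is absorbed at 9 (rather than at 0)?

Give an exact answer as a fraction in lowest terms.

Answer: 28/757

Derivation:
Biased walk: p = 1/4, q = 3/4, r = q/p = 3
Gambler's ruin: P(hit 9 before 0 | start at 6) = (1 - r^a)/(1 - r^N)
r^6 = 729; r^9 = 19683
P = (1 - 729) / (1 - 19683) = -728 / -19682 = 28/757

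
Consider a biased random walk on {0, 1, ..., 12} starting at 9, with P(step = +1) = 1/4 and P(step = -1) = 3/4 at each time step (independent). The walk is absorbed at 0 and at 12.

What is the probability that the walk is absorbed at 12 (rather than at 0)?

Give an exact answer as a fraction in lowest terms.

Biased walk: p = 1/4, q = 3/4, r = q/p = 3
Gambler's ruin: P(hit 12 before 0 | start at 9) = (1 - r^a)/(1 - r^N)
r^9 = 19683; r^12 = 531441
P = (1 - 19683) / (1 - 531441) = -19682 / -531440 = 757/20440

Answer: 757/20440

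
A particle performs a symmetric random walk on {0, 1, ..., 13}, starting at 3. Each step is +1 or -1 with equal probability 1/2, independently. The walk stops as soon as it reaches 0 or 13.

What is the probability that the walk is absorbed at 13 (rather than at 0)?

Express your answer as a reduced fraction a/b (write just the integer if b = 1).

Answer: 3/13

Derivation:
Symmetric walk (p = 1/2): the harmonic-function argument gives P(hit 13 before 0 | start at 3) = a/N.
P = 3/13 = 3/13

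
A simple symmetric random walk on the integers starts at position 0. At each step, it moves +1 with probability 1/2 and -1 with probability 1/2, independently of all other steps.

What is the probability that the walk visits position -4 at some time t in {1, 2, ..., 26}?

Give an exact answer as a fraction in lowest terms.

Count via complement. Let g(t,s) = #length-t paths at position s with S_1..S_t all ≠ -4.
g(t,s) = g(t-1,s-1) + g(t-1,s+1) for s ≠ -4; g(t,-4) = 0.
t=0: g(0,0)=1
t=1: g(1,-1)=1 g(1,1)=1
t=2: g(2,-2)=1 g(2,0)=2 g(2,2)=1
t=3: g(3,-3)=1 g(3,-1)=3 g(3,1)=3 g(3,3)=1
t=4: g(4,-2)=4 g(4,0)=6 g(4,2)=4 g(4,4)=1
t=5: g(5,-3)=4 g(5,-1)=10 g(5,1)=10 g(5,3)=5 g(5,5)=1
t=6: g(6,-2)=14 g(6,0)=20 g(6,2)=15 g(6,4)=6 g(6,6)=1
t=7: g(7,-3)=14 g(7,-1)=34 g(7,1)=35 g(7,3)=21 g(7,5)=7 g(7,7)=1
t=8: g(8,-2)=48 g(8,0)=69 g(8,2)=56 g(8,4)=28 g(8,6)=8 g(8,8)=1
t=9: g(9,-3)=48 g(9,-1)=117 g(9,1)=125 g(9,3)=84 g(9,5)=36 g(9,7)=9 g(9,9)=1
t=10: g(10,-2)=165 g(10,0)=242 g(10,2)=209 g(10,4)=120 g(10,6)=45 g(10,8)=10 g(10,10)=1
t=11: g(11,-3)=165 g(11,-1)=407 g(11,1)=451 g(11,3)=329 g(11,5)=165 g(11,7)=55 g(11,9)=11 g(11,11)=1
t=12: g(12,-2)=572 g(12,0)=858 g(12,2)=780 g(12,4)=494 g(12,6)=220 g(12,8)=66 g(12,10)=12 g(12,12)=1
t=13: g(13,-3)=572 g(13,-1)=1430 g(13,1)=1638 g(13,3)=1274 g(13,5)=714 g(13,7)=286 g(13,9)=78 g(13,11)=13 g(13,13)=1
t=14: g(14,-2)=2002 g(14,0)=3068 g(14,2)=2912 g(14,4)=1988 g(14,6)=1000 g(14,8)=364 g(14,10)=91 g(14,12)=14 g(14,14)=1
t=15: g(15,-3)=2002 g(15,-1)=5070 g(15,1)=5980 g(15,3)=4900 g(15,5)=2988 g(15,7)=1364 g(15,9)=455 g(15,11)=105 g(15,13)=15 g(15,15)=1
t=16: g(16,-2)=7072 g(16,0)=11050 g(16,2)=10880 g(16,4)=7888 g(16,6)=4352 g(16,8)=1819 g(16,10)=560 g(16,12)=120 g(16,14)=16 g(16,16)=1
t=17: g(17,-3)=7072 g(17,-1)=18122 g(17,1)=21930 g(17,3)=18768 g(17,5)=12240 g(17,7)=6171 g(17,9)=2379 g(17,11)=680 g(17,13)=136 g(17,15)=17 g(17,17)=1
t=18: g(18,-2)=25194 g(18,0)=40052 g(18,2)=40698 g(18,4)=31008 g(18,6)=18411 g(18,8)=8550 g(18,10)=3059 g(18,12)=816 g(18,14)=153 g(18,16)=18 g(18,18)=1
t=19: g(19,-3)=25194 g(19,-1)=65246 g(19,1)=80750 g(19,3)=71706 g(19,5)=49419 g(19,7)=26961 g(19,9)=11609 g(19,11)=3875 g(19,13)=969 g(19,15)=171 g(19,17)=19 g(19,19)=1
t=20: g(20,-2)=90440 g(20,0)=145996 g(20,2)=152456 g(20,4)=121125 g(20,6)=76380 g(20,8)=38570 g(20,10)=15484 g(20,12)=4844 g(20,14)=1140 g(20,16)=190 g(20,18)=20 g(20,20)=1
t=21: g(21,-3)=90440 g(21,-1)=236436 g(21,1)=298452 g(21,3)=273581 g(21,5)=197505 g(21,7)=114950 g(21,9)=54054 g(21,11)=20328 g(21,13)=5984 g(21,15)=1330 g(21,17)=210 g(21,19)=21 g(21,21)=1
t=22: g(22,-2)=326876 g(22,0)=534888 g(22,2)=572033 g(22,4)=471086 g(22,6)=312455 g(22,8)=169004 g(22,10)=74382 g(22,12)=26312 g(22,14)=7314 g(22,16)=1540 g(22,18)=231 g(22,20)=22 g(22,22)=1
t=23: g(23,-3)=326876 g(23,-1)=861764 g(23,1)=1106921 g(23,3)=1043119 g(23,5)=783541 g(23,7)=481459 g(23,9)=243386 g(23,11)=100694 g(23,13)=33626 g(23,15)=8854 g(23,17)=1771 g(23,19)=253 g(23,21)=23 g(23,23)=1
t=24: g(24,-2)=1188640 g(24,0)=1968685 g(24,2)=2150040 g(24,4)=1826660 g(24,6)=1265000 g(24,8)=724845 g(24,10)=344080 g(24,12)=134320 g(24,14)=42480 g(24,16)=10625 g(24,18)=2024 g(24,20)=276 g(24,22)=24 g(24,24)=1
t=25: g(25,-3)=1188640 g(25,-1)=3157325 g(25,1)=4118725 g(25,3)=3976700 g(25,5)=3091660 g(25,7)=1989845 g(25,9)=1068925 g(25,11)=478400 g(25,13)=176800 g(25,15)=53105 g(25,17)=12649 g(25,19)=2300 g(25,21)=300 g(25,23)=25 g(25,25)=1
t=26: g(26,-2)=4345965 g(26,0)=7276050 g(26,2)=8095425 g(26,4)=7068360 g(26,6)=5081505 g(26,8)=3058770 g(26,10)=1547325 g(26,12)=655200 g(26,14)=229905 g(26,16)=65754 g(26,18)=14949 g(26,20)=2600 g(26,22)=325 g(26,24)=26 g(26,26)=1
Paths never hitting -4: Σ_s g(26,s) = 37442160
Paths hitting -4: 2^26 - 37442160 = 29666704
P = 29666704/67108864 = 1854169/4194304

Answer: 1854169/4194304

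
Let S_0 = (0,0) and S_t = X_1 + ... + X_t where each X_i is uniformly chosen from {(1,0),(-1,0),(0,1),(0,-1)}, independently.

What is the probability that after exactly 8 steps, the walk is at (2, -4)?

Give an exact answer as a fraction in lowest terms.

Answer: 7/1024

Derivation:
Let h be the number of horizontal steps (so 8-h are vertical). To end at (2,-4) need (h+2)/2 right-steps and ((8-h)-4)/2 up-steps.
Sum over h with 2 ≤ h ≤ 4, h ≡ 0 (mod 2), 8-h ≡ 0 (mod 2):
h=2: C(8,2)·C(2,2)·C(6,1) = 28·1·6 = 168
h=4: C(8,4)·C(4,3)·C(4,0) = 70·4·1 = 280
Total favorable: 448
Total paths: 4^8 = 65536
P = 448/65536 = 7/1024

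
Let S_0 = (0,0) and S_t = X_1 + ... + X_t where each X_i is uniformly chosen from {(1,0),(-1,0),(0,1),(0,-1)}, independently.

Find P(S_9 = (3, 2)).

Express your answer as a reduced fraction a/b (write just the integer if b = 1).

Let h be the number of horizontal steps (so 9-h are vertical). To end at (3,2) need (h+3)/2 right-steps and ((9-h)+2)/2 up-steps.
Sum over h with 3 ≤ h ≤ 7, h ≡ 1 (mod 2), 9-h ≡ 0 (mod 2):
h=3: C(9,3)·C(3,3)·C(6,4) = 84·1·15 = 1260
h=5: C(9,5)·C(5,4)·C(4,3) = 126·5·4 = 2520
h=7: C(9,7)·C(7,5)·C(2,2) = 36·21·1 = 756
Total favorable: 4536
Total paths: 4^9 = 262144
P = 4536/262144 = 567/32768

Answer: 567/32768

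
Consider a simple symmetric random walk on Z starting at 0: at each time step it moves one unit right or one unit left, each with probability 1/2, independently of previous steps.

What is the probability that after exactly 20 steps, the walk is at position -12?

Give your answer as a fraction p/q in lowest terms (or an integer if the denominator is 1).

Answer: 4845/1048576

Derivation:
To reach position -12 after 20 steps: need 4 steps of +1 and 16 of -1.
Favorable paths: C(20,4) = 4845
Total paths: 2^20 = 1048576
P = 4845/1048576 = 4845/1048576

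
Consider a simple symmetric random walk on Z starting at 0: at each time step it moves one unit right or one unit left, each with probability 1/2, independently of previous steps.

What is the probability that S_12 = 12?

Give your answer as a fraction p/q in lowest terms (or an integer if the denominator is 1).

Answer: 1/4096

Derivation:
To reach position 12 after 12 steps: need 12 steps of +1 and 0 of -1.
Favorable paths: C(12,12) = 1
Total paths: 2^12 = 4096
P = 1/4096 = 1/4096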